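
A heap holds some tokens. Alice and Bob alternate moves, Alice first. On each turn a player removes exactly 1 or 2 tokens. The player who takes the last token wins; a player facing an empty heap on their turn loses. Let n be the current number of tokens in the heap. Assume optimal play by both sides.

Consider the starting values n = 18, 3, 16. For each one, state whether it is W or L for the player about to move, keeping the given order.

Work bottom-up. With no move the player to move loses. Otherwise the position is W if at least one move leads to an L position for the opponent, and L if every move leads to a W.
n=0: no move → L
n=1: can move to 0, which is L ⇒ W
n=2: can move to 0, which is L ⇒ W
n=3: moves to 2(W), 1(W); every one is W ⇒ L
n=4: can move to 3, which is L ⇒ W
n=5: can move to 3, which is L ⇒ W
n=6: moves to 5(W), 4(W); every one is W ⇒ L
n=7: can move to 6, which is L ⇒ W
n=8: can move to 6, which is L ⇒ W
n=9: moves to 8(W), 7(W); every one is W ⇒ L
n=10: can move to 9, which is L ⇒ W
n=11: can move to 9, which is L ⇒ W
n=12: moves to 11(W), 10(W); every one is W ⇒ L
n=13: can move to 12, which is L ⇒ W
n=14: can move to 12, which is L ⇒ W
n=15: moves to 14(W), 13(W); every one is W ⇒ L
n=16: can move to 15, which is L ⇒ W
n=17: can move to 15, which is L ⇒ W
n=18: moves to 17(W), 16(W); every one is W ⇒ L

18: L, 3: L, 16: W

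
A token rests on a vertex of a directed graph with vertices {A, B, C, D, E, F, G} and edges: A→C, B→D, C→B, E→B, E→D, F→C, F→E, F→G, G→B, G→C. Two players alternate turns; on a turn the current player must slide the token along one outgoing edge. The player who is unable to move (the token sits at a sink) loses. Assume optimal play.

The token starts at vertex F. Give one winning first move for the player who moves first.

Move to C.

Classify positions by backward induction: terminal positions (no move available) are L. From any other position, the mover wins iff some move reaches an L.
Every edge goes from a vertex to one that appears earlier in the order D, B, E, C, G, F, A, so processing vertices in that order labels each vertex after all of its successors.
D: no outgoing edge → L
B: →D(L), so W
E: →D(L), so W
C: →B(W) only, which is W, so L
G: →C(L), so W
F: →C(L), so W
A: →C(L), so W
From F, the L positions reachable in one move are: C.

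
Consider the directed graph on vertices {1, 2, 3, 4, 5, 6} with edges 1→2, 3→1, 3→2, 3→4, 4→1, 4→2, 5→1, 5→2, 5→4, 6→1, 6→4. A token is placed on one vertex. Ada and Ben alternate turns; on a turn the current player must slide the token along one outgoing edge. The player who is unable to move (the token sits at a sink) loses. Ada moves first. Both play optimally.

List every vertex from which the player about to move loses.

Positions with no move are L. A position that does have a move is losing for the player to move precisely when every available move leads to a winning position for the opponent. Fill in the labels:
Every edge goes from a vertex to one that appears earlier in the order 2, 1, 4, 3, 5, 6, so processing vertices in that order labels each vertex after all of its successors.
2: no outgoing edge → L
1: →2(L), so W
4: →2(L), so W
3: →2(L), so W
5: →2(L), so W
6: →4(W), 1(W) — all W, so L
The losing starting vertices are exactly the entries labelled L in this table (2 of them).

2, 6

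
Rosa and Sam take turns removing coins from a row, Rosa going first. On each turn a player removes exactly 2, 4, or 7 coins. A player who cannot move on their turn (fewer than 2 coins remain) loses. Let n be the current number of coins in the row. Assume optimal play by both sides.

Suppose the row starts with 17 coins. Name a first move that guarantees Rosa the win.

Work bottom-up. With no move the player to move loses. Otherwise the position is W if at least one move leads to an L position for the opponent, and L if every move leads to a W.
n=0: no move → L
n=1: no move → L
n=2: W (go to 0, an L position)
n=3: W (go to 1, an L position)
n=4: W (go to 0, an L position)
n=5: W (go to 1, an L position)
n=6: L (options 4(W), 2(W) are all W)
n=7: W (go to 0, an L position)
n=8: W (go to 6, an L position)
n=9: L (options 7(W), 5(W), 2(W) are all W)
n=10: W (go to 6, an L position)
n=11: W (go to 9, an L position)
n=12: L (options 10(W), 8(W), 5(W) are all W)
n=13: W (go to 9, an L position)
n=14: W (go to 12, an L position)
n=15: L (options 13(W), 11(W), 8(W) are all W)
n=16: W (go to 12, an L position)
n=17: W (go to 15, an L position)
From 17, the L positions reachable in one move are: 15.

Remove 2, leaving 15.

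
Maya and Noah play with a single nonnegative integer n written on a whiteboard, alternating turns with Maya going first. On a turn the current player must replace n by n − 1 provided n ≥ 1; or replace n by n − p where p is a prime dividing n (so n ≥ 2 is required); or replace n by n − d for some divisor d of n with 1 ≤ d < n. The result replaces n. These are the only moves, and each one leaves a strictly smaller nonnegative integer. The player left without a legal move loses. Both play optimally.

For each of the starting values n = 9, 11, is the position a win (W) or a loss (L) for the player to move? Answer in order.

9: L, 11: W

Compute win/loss labels from the base case upward. A position with no move is L. Any other position is W if it can reach an L in one move, else L.
n=0: no move → L
n=1: reaches L-position 0 → W
n=2: reaches L-position 0 → W
n=3: reaches L-position 0 → W
n=4: only reaches 2(W), 3(W), all W → L
n=5: reaches L-position 0 → W
n=6: reaches L-position 4 → W
n=7: reaches L-position 0 → W
n=8: reaches L-position 4 → W
n=9: only reaches 6(W), 8(W), all W → L
n=10: reaches L-position 9 → W
n=11: reaches L-position 0 → W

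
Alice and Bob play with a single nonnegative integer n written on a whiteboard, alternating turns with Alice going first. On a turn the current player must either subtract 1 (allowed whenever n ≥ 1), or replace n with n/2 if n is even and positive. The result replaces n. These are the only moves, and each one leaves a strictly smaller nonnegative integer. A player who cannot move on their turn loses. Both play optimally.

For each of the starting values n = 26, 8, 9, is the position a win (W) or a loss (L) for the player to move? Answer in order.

Positions with no move are L. A position that does have a move is losing for the player to move precisely when every available move leads to a winning position for the opponent. Fill in the labels:
n=0: no move → L
n=1: reaches L-position 0 → W
n=2: only reaches 1(W), which is W → L
n=3: reaches L-position 2 → W
n=4: reaches L-position 2 → W
n=5: only reaches 4(W), which is W → L
n=6: reaches L-position 5 → W
n=7: only reaches 6(W), which is W → L
n=8: reaches L-position 7 → W
n=9: only reaches 8(W), which is W → L
n=10: reaches L-position 5 → W
n=11: only reaches 10(W), which is W → L
n=12: reaches L-position 11 → W
n=13: only reaches 12(W), which is W → L
n=14: reaches L-position 7 → W
n=15: only reaches 14(W), which is W → L
n=16: reaches L-position 15 → W
n=17: only reaches 16(W), which is W → L
n=18: reaches L-position 9 → W
n=19: only reaches 18(W), which is W → L
n=20: reaches L-position 19 → W
n=21: only reaches 20(W), which is W → L
n=22: reaches L-position 11 → W
n=23: only reaches 22(W), which is W → L
n=24: reaches L-position 23 → W
n=25: only reaches 24(W), which is W → L
n=26: reaches L-position 13 → W

26: W, 8: W, 9: L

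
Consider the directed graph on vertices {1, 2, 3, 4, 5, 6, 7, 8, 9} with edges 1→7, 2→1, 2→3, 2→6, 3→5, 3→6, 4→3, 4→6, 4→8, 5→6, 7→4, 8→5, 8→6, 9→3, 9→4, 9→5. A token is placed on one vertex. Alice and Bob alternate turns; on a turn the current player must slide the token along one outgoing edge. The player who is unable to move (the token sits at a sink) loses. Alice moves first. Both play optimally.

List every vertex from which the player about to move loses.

Use the standard recursion: the mover loses at a terminal position; elsewhere, the mover wins exactly when some move hands the opponent an L position.
Every edge goes from a vertex to one that appears earlier in the order 6, 5, 3, 8, 4, 7, 9, 1, 2, so processing vertices in that order labels each vertex after all of its successors.
6: no outgoing edge → L
5: can move to 6, which is L ⇒ W
3: can move to 6, which is L ⇒ W
8: can move to 6, which is L ⇒ W
4: can move to 6, which is L ⇒ W
7: the only move is to 4(W), a W ⇒ L
9: moves to 4(W), 3(W), 5(W); every one is W ⇒ L
1: can move to 7, which is L ⇒ W
2: can move to 6, which is L ⇒ W
The losing starting vertices are exactly the entries labelled L in this table (3 of them).

6, 7, 9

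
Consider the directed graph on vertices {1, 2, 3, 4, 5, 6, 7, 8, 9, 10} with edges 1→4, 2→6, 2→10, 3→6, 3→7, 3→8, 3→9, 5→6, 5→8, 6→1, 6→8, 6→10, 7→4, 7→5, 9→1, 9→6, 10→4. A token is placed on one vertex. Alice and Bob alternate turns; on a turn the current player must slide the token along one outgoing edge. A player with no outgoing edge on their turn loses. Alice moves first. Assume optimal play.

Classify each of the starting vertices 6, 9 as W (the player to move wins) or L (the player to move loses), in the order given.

6: W, 9: L

Use the standard recursion: the mover loses at a terminal position; elsewhere, the mover wins exactly when some move hands the opponent an L position.
Every edge goes from a vertex to one that appears earlier in the order 4, 8, 1, 10, 6, 5, 9, 2, 7, 3, so processing vertices in that order labels each vertex after all of its successors.
4: no outgoing edge → L
8: no outgoing edge → L
1: reaches L-position 4 → W
10: reaches L-position 4 → W
6: reaches L-position 8 → W
5: reaches L-position 8 → W
9: only reaches 6(W), 1(W), all W → L
2: only reaches 6(W), 10(W), all W → L
7: reaches L-position 4 → W
3: reaches L-position 9 → W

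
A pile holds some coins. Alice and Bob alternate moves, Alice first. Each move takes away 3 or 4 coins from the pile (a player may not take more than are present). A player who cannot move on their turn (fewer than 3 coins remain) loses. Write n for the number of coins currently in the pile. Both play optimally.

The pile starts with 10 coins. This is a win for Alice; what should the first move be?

Use the standard recursion: the mover loses at a terminal position; elsewhere, the mover wins exactly when some move hands the opponent an L position.
n=0: no move → L
n=1: no move → L
n=2: no move → L
n=3: W (go to 0, an L position)
n=4: W (go to 1, an L position)
n=5: W (go to 2, an L position)
n=6: W (go to 2, an L position)
n=7: L (options 4(W), 3(W) are all W)
n=8: L (options 5(W), 4(W) are all W)
n=9: L (options 6(W), 5(W) are all W)
n=10: W (go to 7, an L position)
From 10, the L positions reachable in one move are: 7.

Remove 3, leaving 7.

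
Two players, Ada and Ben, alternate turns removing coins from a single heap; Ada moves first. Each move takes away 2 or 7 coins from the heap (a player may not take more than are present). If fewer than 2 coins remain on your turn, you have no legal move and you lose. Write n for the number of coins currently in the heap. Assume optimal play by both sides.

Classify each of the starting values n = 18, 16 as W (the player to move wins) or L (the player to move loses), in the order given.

18: L, 16: W

Label each position W (a win for the player to move) or L (a loss). A position with no legal move is L; any other position is W exactly when some move reaches an L, and L when every move reaches a W.
n=0: no move → L
n=1: no move → L
n=2: →0(L), so W
n=3: →1(L), so W
n=4: →2(W) only, which is W, so L
n=5: →3(W) only, which is W, so L
n=6: →4(L), so W
n=7: →5(L), so W
n=8: →1(L), so W
n=9: →7(W), 2(W) — all W, so L
n=10: →8(W), 3(W) — all W, so L
n=11: →9(L), so W
n=12: →10(L), so W
n=13: →11(W), 6(W) — all W, so L
n=14: →12(W), 7(W) — all W, so L
n=15: →13(L), so W
n=16: →14(L), so W
n=17: →10(L), so W
n=18: →16(W), 11(W) — all W, so L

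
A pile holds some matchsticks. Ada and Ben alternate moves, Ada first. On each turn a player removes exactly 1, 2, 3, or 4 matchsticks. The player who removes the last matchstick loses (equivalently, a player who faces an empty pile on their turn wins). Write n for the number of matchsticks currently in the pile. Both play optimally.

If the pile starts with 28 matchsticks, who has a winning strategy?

Label each position W (a win for the player to move) or L (a loss). A position with no legal move is W; any other position is W exactly when some move reaches an L, and L when every move reaches a W.
n=0: no move; the opponent has just taken the last matchstick and therefore loses → W
n=1: only reaches 0(W), which is W → L
n=2: reaches L-position 1 → W
n=3: reaches L-position 1 → W
n=4: reaches L-position 1 → W
n=5: reaches L-position 1 → W
n=6: only reaches 5(W), 4(W), 3(W), 2(W), all W → L
n=7: reaches L-position 6 → W
n=8: reaches L-position 6 → W
n=9: reaches L-position 6 → W
n=10: reaches L-position 6 → W
n=11: only reaches 10(W), 9(W), 8(W), 7(W), all W → L
n=12: reaches L-position 11 → W
n=13: reaches L-position 11 → W
n=14: reaches L-position 11 → W
n=15: reaches L-position 11 → W
n=16: only reaches 15(W), 14(W), 13(W), 12(W), all W → L
n=17: reaches L-position 16 → W
n=18: reaches L-position 16 → W
n=19: reaches L-position 16 → W
n=20: reaches L-position 16 → W
n=21: only reaches 20(W), 19(W), 18(W), 17(W), all W → L
n=22: reaches L-position 21 → W
n=23: reaches L-position 21 → W
n=24: reaches L-position 21 → W
n=25: reaches L-position 21 → W
n=26: only reaches 25(W), 24(W), 23(W), 22(W), all W → L
n=27: reaches L-position 26 → W
n=28: reaches L-position 26 → W
The starting position 28 is W: Ada should remove 2, leaving 26, handing over an L position.

Ada wins.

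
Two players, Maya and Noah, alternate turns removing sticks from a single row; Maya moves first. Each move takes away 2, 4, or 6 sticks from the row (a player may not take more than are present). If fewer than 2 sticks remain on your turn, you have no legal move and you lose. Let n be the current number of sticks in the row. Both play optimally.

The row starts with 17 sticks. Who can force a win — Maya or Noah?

Noah wins.

Use the standard recursion: the mover loses at a terminal position; elsewhere, the mover wins exactly when some move hands the opponent an L position.
n=0: no move → L
n=1: no move → L
n=2: can move to 0, which is L ⇒ W
n=3: can move to 1, which is L ⇒ W
n=4: can move to 0, which is L ⇒ W
n=5: can move to 1, which is L ⇒ W
n=6: can move to 0, which is L ⇒ W
n=7: can move to 1, which is L ⇒ W
n=8: moves to 6(W), 4(W), 2(W); every one is W ⇒ L
n=9: moves to 7(W), 5(W), 3(W); every one is W ⇒ L
n=10: can move to 8, which is L ⇒ W
n=11: can move to 9, which is L ⇒ W
n=12: can move to 8, which is L ⇒ W
n=13: can move to 9, which is L ⇒ W
n=14: can move to 8, which is L ⇒ W
n=15: can move to 9, which is L ⇒ W
n=16: moves to 14(W), 12(W), 10(W); every one is W ⇒ L
n=17: moves to 15(W), 13(W), 11(W); every one is W ⇒ L
Every move from 17 reaches a W position, so the mover loses.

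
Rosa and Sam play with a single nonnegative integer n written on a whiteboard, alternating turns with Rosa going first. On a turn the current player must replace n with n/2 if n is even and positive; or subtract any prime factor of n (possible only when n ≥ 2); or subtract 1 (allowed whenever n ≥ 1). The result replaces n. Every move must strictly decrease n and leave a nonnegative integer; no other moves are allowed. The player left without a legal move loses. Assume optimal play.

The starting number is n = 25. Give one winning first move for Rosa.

Use the standard recursion: the mover loses at a terminal position; elsewhere, the mover wins exactly when some move hands the opponent an L position.
n=0: no move → L
n=1: W (go to 0, an L position)
n=2: W (go to 0, an L position)
n=3: W (go to 0, an L position)
n=4: L (options 2(W), 3(W) are all W)
n=5: W (go to 0, an L position)
n=6: W (go to 4, an L position)
n=7: W (go to 0, an L position)
n=8: W (go to 4, an L position)
n=9: L (options 6(W), 8(W) are all W)
n=10: W (go to 9, an L position)
n=11: W (go to 0, an L position)
n=12: W (go to 9, an L position)
n=13: W (go to 0, an L position)
n=14: L (options 7(W), 12(W), 13(W) are all W)
n=15: W (go to 14, an L position)
n=16: W (go to 14, an L position)
n=17: W (go to 0, an L position)
n=18: W (go to 9, an L position)
n=19: W (go to 0, an L position)
n=20: L (options 10(W), 15(W), 18(W), 19(W) are all W)
n=21: W (go to 14, an L position)
n=22: W (go to 20, an L position)
n=23: W (go to 0, an L position)
n=24: L (options 12(W), 21(W), 22(W), 23(W) are all W)
n=25: W (go to 20, an L position)
From 25, the L positions reachable in one move are: 20, 24. Any move reaching one of these is winning.

Move to 20.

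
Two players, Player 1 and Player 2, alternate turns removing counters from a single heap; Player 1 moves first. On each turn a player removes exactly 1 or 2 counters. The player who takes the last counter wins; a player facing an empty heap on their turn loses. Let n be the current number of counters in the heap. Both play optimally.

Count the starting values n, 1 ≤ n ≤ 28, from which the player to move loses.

9

Positions with no move are L. A position that does have a move is losing for the player to move precisely when every available move leads to a winning position for the opponent. Fill in the labels:
n=0: no move → L
n=1: can move to 0, which is L ⇒ W
n=2: can move to 0, which is L ⇒ W
n=3: moves to 2(W), 1(W); every one is W ⇒ L
n=4: can move to 3, which is L ⇒ W
n=5: can move to 3, which is L ⇒ W
n=6: moves to 5(W), 4(W); every one is W ⇒ L
n=7: can move to 6, which is L ⇒ W
n=8: can move to 6, which is L ⇒ W
n=9: moves to 8(W), 7(W); every one is W ⇒ L
n=10: can move to 9, which is L ⇒ W
n=11: can move to 9, which is L ⇒ W
n=12: moves to 11(W), 10(W); every one is W ⇒ L
n=13: can move to 12, which is L ⇒ W
n=14: can move to 12, which is L ⇒ W
n=15: moves to 14(W), 13(W); every one is W ⇒ L
n=16: can move to 15, which is L ⇒ W
n=17: can move to 15, which is L ⇒ W
n=18: moves to 17(W), 16(W); every one is W ⇒ L
n=19: can move to 18, which is L ⇒ W
n=20: can move to 18, which is L ⇒ W
n=21: moves to 20(W), 19(W); every one is W ⇒ L
n=22: can move to 21, which is L ⇒ W
n=23: can move to 21, which is L ⇒ W
n=24: moves to 23(W), 22(W); every one is W ⇒ L
n=25: can move to 24, which is L ⇒ W
n=26: can move to 24, which is L ⇒ W
n=27: moves to 26(W), 25(W); every one is W ⇒ L
n=28: can move to 27, which is L ⇒ W
L entries with 1 ≤ n ≤ 28 (n=0 is outside the asked range and is not counted): n = 3, 6, 9, 12, 15, 18, 21, 24, 27; that makes 9.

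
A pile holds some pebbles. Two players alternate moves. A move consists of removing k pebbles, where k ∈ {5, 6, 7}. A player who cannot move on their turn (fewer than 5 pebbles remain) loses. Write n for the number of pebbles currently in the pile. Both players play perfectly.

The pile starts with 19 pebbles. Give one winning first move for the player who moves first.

Remove 5, leaving 14.

Compute win/loss labels from the base case upward. A position with no move is L. Any other position is W if it can reach an L in one move, else L.
n=0: no move → L
n=1: no move → L
n=2: no move → L
n=3: no move → L
n=4: no move → L
n=5: →0(L), so W
n=6: →1(L), so W
n=7: →2(L), so W
n=8: →3(L), so W
n=9: →4(L), so W
n=10: →4(L), so W
n=11: →4(L), so W
n=12: →7(W), 6(W), 5(W) — all W, so L
n=13: →8(W), 7(W), 6(W) — all W, so L
n=14: →9(W), 8(W), 7(W) — all W, so L
n=15: →10(W), 9(W), 8(W) — all W, so L
n=16: →11(W), 10(W), 9(W) — all W, so L
n=17: →12(L), so W
n=18: →13(L), so W
n=19: →14(L), so W
From 19, the L positions reachable in one move are: 14, 13, 12. Any move reaching one of these is winning.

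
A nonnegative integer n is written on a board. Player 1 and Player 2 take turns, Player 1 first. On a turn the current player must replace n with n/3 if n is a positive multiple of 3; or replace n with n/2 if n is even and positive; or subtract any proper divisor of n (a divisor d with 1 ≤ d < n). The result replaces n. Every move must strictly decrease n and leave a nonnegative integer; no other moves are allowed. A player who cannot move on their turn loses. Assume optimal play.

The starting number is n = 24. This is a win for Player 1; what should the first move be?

Move to 23.

Build the W/L table. Terminal = L. A non-terminal position is W if it has a move to some L; otherwise it is L.
n=0: no move → L
n=1: no move → L
n=2: can move to 1, which is L ⇒ W
n=3: can move to 1, which is L ⇒ W
n=4: moves to 2(W), 3(W); every one is W ⇒ L
n=5: can move to 4, which is L ⇒ W
n=6: can move to 4, which is L ⇒ W
n=7: the only move is to 6(W), a W ⇒ L
n=8: can move to 4, which is L ⇒ W
n=9: moves to 3(W), 6(W), 8(W); every one is W ⇒ L
n=10: can move to 9, which is L ⇒ W
n=11: the only move is to 10(W), a W ⇒ L
n=12: can move to 4, which is L ⇒ W
n=13: the only move is to 12(W), a W ⇒ L
n=14: can move to 7, which is L ⇒ W
n=15: moves to 5(W), 10(W), 12(W), 14(W); every one is W ⇒ L
n=16: can move to 15, which is L ⇒ W
n=17: the only move is to 16(W), a W ⇒ L
n=18: can move to 9, which is L ⇒ W
n=19: the only move is to 18(W), a W ⇒ L
n=20: can move to 15, which is L ⇒ W
n=21: can move to 7, which is L ⇒ W
n=22: can move to 11, which is L ⇒ W
n=23: the only move is to 22(W), a W ⇒ L
n=24: can move to 23, which is L ⇒ W
From 24, the L positions reachable in one move are: 23.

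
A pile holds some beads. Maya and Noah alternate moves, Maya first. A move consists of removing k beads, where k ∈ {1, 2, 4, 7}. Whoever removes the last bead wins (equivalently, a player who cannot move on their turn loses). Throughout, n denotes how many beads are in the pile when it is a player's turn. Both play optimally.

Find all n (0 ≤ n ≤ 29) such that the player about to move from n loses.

0, 3, 6, 9, 12, 15, 18, 21, 24, 27

Positions with no move are L. A position that does have a move is losing for the player to move precisely when every available move leads to a winning position for the opponent. Fill in the labels:
n=0: no move → L
n=1: can move to 0, which is L ⇒ W
n=2: can move to 0, which is L ⇒ W
n=3: moves to 2(W), 1(W); every one is W ⇒ L
n=4: can move to 3, which is L ⇒ W
n=5: can move to 3, which is L ⇒ W
n=6: moves to 5(W), 4(W), 2(W); every one is W ⇒ L
n=7: can move to 6, which is L ⇒ W
n=8: can move to 6, which is L ⇒ W
n=9: moves to 8(W), 7(W), 5(W), 2(W); every one is W ⇒ L
n=10: can move to 9, which is L ⇒ W
n=11: can move to 9, which is L ⇒ W
n=12: moves to 11(W), 10(W), 8(W), 5(W); every one is W ⇒ L
n=13: can move to 12, which is L ⇒ W
n=14: can move to 12, which is L ⇒ W
n=15: moves to 14(W), 13(W), 11(W), 8(W); every one is W ⇒ L
n=16: can move to 15, which is L ⇒ W
n=17: can move to 15, which is L ⇒ W
n=18: moves to 17(W), 16(W), 14(W), 11(W); every one is W ⇒ L
n=19: can move to 18, which is L ⇒ W
n=20: can move to 18, which is L ⇒ W
n=21: moves to 20(W), 19(W), 17(W), 14(W); every one is W ⇒ L
n=22: can move to 21, which is L ⇒ W
n=23: can move to 21, which is L ⇒ W
n=24: moves to 23(W), 22(W), 20(W), 17(W); every one is W ⇒ L
n=25: can move to 24, which is L ⇒ W
n=26: can move to 24, which is L ⇒ W
n=27: moves to 26(W), 25(W), 23(W), 20(W); every one is W ⇒ L
n=28: can move to 27, which is L ⇒ W
n=29: can move to 27, which is L ⇒ W
Reading off the rows marked L gives the requested list; there are 10 such values of n.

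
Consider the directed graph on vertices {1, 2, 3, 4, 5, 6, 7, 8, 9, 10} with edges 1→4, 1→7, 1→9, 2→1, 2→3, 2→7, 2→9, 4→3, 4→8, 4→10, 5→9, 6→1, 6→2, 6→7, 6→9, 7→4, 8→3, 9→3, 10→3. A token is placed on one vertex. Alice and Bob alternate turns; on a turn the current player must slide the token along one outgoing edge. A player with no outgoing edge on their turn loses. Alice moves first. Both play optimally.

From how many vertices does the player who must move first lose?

3

Build the W/L table. Terminal = L. A non-terminal position is W if it has a move to some L; otherwise it is L.
Every edge goes from a vertex to one that appears earlier in the order 3, 10, 8, 4, 9, 7, 1, 2, 6, 5, so processing vertices in that order labels each vertex after all of its successors.
3: no outgoing edge → L
10: →3(L), so W
8: →3(L), so W
4: →3(L), so W
9: →3(L), so W
7: →4(W) only, which is W, so L
1: →7(L), so W
2: →7(L), so W
6: →7(L), so W
5: →9(W) only, which is W, so L
The L vertices are 3, 5, 7; that is 3 in all.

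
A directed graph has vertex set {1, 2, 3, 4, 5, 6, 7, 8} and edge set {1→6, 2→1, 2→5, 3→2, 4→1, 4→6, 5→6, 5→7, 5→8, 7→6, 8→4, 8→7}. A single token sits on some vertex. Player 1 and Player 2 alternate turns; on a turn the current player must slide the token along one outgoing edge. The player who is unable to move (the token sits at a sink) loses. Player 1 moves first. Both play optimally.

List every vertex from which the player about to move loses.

Work bottom-up. With no move the player to move loses. Otherwise the position is W if at least one move leads to an L position for the opponent, and L if every move leads to a W.
Every edge goes from a vertex to one that appears earlier in the order 6, 1, 7, 4, 8, 5, 2, 3, so processing vertices in that order labels each vertex after all of its successors.
6: no outgoing edge → L
1: reaches L-position 6 → W
7: reaches L-position 6 → W
4: reaches L-position 6 → W
8: only reaches 4(W), 7(W), all W → L
5: reaches L-position 8 → W
2: only reaches 5(W), 1(W), all W → L
3: reaches L-position 2 → W
The losing starting vertices are exactly the entries labelled L in this table (3 of them).

2, 6, 8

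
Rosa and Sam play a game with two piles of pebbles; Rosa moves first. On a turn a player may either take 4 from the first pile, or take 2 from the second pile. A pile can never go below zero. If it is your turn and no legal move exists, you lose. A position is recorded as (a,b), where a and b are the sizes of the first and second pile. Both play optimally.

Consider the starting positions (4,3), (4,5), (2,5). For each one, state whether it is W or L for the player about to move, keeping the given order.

(4,3): L, (4,5): W, (2,5): L

Build the W/L table. Terminal = L. A non-terminal position is W if it has a move to some L; otherwise it is L.
No move ever increases a pile, so every position that can arise here has a ≤ 4 and b ≤ 5; it is enough to label the cells with 0 ≤ a ≤ 4 and 0 ≤ b ≤ 5.
Every move lowers a or b (never raises either), so fill the grid row by row in increasing a, and left to right within a row: each cell's successors are then already labelled.
      b=0  b=1  b=2  b=3  b=4  b=5
a=0:    L    L    W    W    L    L
a=1:    L    L    W    W    L    L
a=2:    L    L    W    W    L    L
a=3:    L    L    W    W    L    L
a=4:    W    W    L    L    W    W
Cells with no legal move (terminal, hence L): (0,0), (0,1), (1,0), (1,1), (2,0), (2,1), (3,0), (3,1).
The remaining L cells, each justified by listing all of its moves:
(0,4): the only move is to (0,2)(W), a W ⇒ L
(0,5): the only move is to (0,3)(W), a W ⇒ L
(1,4): the only move is to (1,2)(W), a W ⇒ L
(1,5): the only move is to (1,3)(W), a W ⇒ L
(2,4): the only move is to (2,2)(W), a W ⇒ L
(2,5): the only move is to (2,3)(W), a W ⇒ L
(3,4): the only move is to (3,2)(W), a W ⇒ L
(3,5): the only move is to (3,3)(W), a W ⇒ L
(4,2): moves to (0,2)(W), (4,0)(W); every one is W ⇒ L
(4,3): moves to (0,3)(W), (4,1)(W); every one is W ⇒ L
Every other cell has at least one move into one of the L cells above, so it is W.
(4,3): one of the L cells justified above, so L
(4,5): the move to (0,5) reaches an L cell, so W
(2,5): one of the L cells justified above, so L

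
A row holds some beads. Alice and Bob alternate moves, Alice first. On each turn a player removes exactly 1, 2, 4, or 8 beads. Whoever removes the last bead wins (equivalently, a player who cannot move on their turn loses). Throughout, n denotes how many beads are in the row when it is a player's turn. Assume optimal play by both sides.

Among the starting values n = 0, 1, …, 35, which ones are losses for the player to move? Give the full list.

Compute win/loss labels from the base case upward. A position with no move is L. Any other position is W if it can reach an L in one move, else L.
n=0: no move → L
n=1: reaches L-position 0 → W
n=2: reaches L-position 0 → W
n=3: only reaches 2(W), 1(W), all W → L
n=4: reaches L-position 3 → W
n=5: reaches L-position 3 → W
n=6: only reaches 5(W), 4(W), 2(W), all W → L
n=7: reaches L-position 6 → W
n=8: reaches L-position 6 → W
n=9: only reaches 8(W), 7(W), 5(W), 1(W), all W → L
n=10: reaches L-position 9 → W
n=11: reaches L-position 9 → W
n=12: only reaches 11(W), 10(W), 8(W), 4(W), all W → L
n=13: reaches L-position 12 → W
n=14: reaches L-position 12 → W
n=15: only reaches 14(W), 13(W), 11(W), 7(W), all W → L
n=16: reaches L-position 15 → W
n=17: reaches L-position 15 → W
n=18: only reaches 17(W), 16(W), 14(W), 10(W), all W → L
n=19: reaches L-position 18 → W
n=20: reaches L-position 18 → W
n=21: only reaches 20(W), 19(W), 17(W), 13(W), all W → L
n=22: reaches L-position 21 → W
n=23: reaches L-position 21 → W
n=24: only reaches 23(W), 22(W), 20(W), 16(W), all W → L
n=25: reaches L-position 24 → W
n=26: reaches L-position 24 → W
n=27: only reaches 26(W), 25(W), 23(W), 19(W), all W → L
n=28: reaches L-position 27 → W
n=29: reaches L-position 27 → W
n=30: only reaches 29(W), 28(W), 26(W), 22(W), all W → L
n=31: reaches L-position 30 → W
n=32: reaches L-position 30 → W
n=33: only reaches 32(W), 31(W), 29(W), 25(W), all W → L
n=34: reaches L-position 33 → W
n=35: reaches L-position 33 → W
The losing starting values of n are exactly the entries labelled L in this table (12 of them).

0, 3, 6, 9, 12, 15, 18, 21, 24, 27, 30, 33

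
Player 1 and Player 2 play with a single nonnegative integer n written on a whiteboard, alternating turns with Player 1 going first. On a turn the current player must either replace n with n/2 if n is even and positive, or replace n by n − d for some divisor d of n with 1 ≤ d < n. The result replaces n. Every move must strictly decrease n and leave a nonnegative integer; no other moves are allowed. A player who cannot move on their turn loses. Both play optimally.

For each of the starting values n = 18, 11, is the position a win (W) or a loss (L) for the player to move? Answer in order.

Label each position W (a win for the player to move) or L (a loss). A position with no legal move is L; any other position is W exactly when some move reaches an L, and L when every move reaches a W.
n=0: no move → L
n=1: no move → L
n=2: W (go to 1, an L position)
n=3: L (sole option 2(W) is W)
n=4: W (go to 3, an L position)
n=5: L (sole option 4(W) is W)
n=6: W (go to 3, an L position)
n=7: L (sole option 6(W) is W)
n=8: W (go to 7, an L position)
n=9: L (options 6(W), 8(W) are all W)
n=10: W (go to 5, an L position)
n=11: L (sole option 10(W) is W)
n=12: W (go to 9, an L position)
n=13: L (sole option 12(W) is W)
n=14: W (go to 7, an L position)
n=15: L (options 10(W), 12(W), 14(W) are all W)
n=16: W (go to 15, an L position)
n=17: L (sole option 16(W) is W)
n=18: W (go to 9, an L position)

18: W, 11: L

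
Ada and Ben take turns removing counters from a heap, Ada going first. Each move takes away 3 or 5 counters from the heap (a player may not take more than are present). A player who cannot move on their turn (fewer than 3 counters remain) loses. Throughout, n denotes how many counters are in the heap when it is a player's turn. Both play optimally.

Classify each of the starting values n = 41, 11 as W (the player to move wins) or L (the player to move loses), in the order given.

Compute win/loss labels from the base case upward. A position with no move is L. Any other position is W if it can reach an L in one move, else L.
n=0: no move → L
n=1: no move → L
n=2: no move → L
n=3: W (go to 0, an L position)
n=4: W (go to 1, an L position)
n=5: W (go to 2, an L position)
n=6: W (go to 1, an L position)
n=7: W (go to 2, an L position)
n=8: L (options 5(W), 3(W) are all W)
n=9: L (options 6(W), 4(W) are all W)
n=10: L (options 7(W), 5(W) are all W)
n=11: W (go to 8, an L position)
n=12: W (go to 9, an L position)
n=13: W (go to 10, an L position)
n=14: W (go to 9, an L position)
n=15: W (go to 10, an L position)
n=16: L (options 13(W), 11(W) are all W)
n=17: L (options 14(W), 12(W) are all W)
n=18: L (options 15(W), 13(W) are all W)
n=19: W (go to 16, an L position)
n=20: W (go to 17, an L position)
n=21: W (go to 18, an L position)
n=22: W (go to 17, an L position)
n=23: W (go to 18, an L position)
n=24: L (options 21(W), 19(W) are all W)
n=25: L (options 22(W), 20(W) are all W)
n=26: L (options 23(W), 21(W) are all W)
n=27: W (go to 24, an L position)
n=28: W (go to 25, an L position)
n=29: W (go to 26, an L position)
n=30: W (go to 25, an L position)
n=31: W (go to 26, an L position)
n=32: L (options 29(W), 27(W) are all W)
n=33: L (options 30(W), 28(W) are all W)
n=34: L (options 31(W), 29(W) are all W)
n=35: W (go to 32, an L position)
n=36: W (go to 33, an L position)
n=37: W (go to 34, an L position)
n=38: W (go to 33, an L position)
n=39: W (go to 34, an L position)
n=40: L (options 37(W), 35(W) are all W)
n=41: L (options 38(W), 36(W) are all W)

41: L, 11: W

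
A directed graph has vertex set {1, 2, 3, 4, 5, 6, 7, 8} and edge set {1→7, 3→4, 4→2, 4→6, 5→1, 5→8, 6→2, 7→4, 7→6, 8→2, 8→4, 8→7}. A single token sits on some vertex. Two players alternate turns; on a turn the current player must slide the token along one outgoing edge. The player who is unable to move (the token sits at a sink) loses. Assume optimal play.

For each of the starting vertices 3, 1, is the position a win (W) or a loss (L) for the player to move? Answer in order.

Classify positions by backward induction: terminal positions (no move available) are L. From any other position, the mover wins iff some move reaches an L.
Every edge goes from a vertex to one that appears earlier in the order 2, 6, 4, 7, 3, 1, 8, 5, so processing vertices in that order labels each vertex after all of its successors.
2: no outgoing edge → L
6: W (go to 2, an L position)
4: W (go to 2, an L position)
7: L (options 4(W), 6(W) are all W)
3: L (sole option 4(W) is W)
1: W (go to 7, an L position)
8: W (go to 7, an L position)
5: L (options 8(W), 1(W) are all W)

3: L, 1: W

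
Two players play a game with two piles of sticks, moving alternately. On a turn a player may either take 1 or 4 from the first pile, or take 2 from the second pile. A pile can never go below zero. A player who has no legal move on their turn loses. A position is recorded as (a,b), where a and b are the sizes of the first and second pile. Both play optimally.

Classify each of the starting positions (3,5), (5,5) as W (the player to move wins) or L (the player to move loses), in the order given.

(3,5): W, (5,5): L

Positions with no move are L. A position that does have a move is losing for the player to move precisely when every available move leads to a winning position for the opponent. Fill in the labels:
No move ever increases a pile, so every position that can arise here has a ≤ 5 and b ≤ 5; it is enough to label the cells with 0 ≤ a ≤ 5 and 0 ≤ b ≤ 5.
Every move lowers a or b (never raises either), so fill the grid row by row in increasing a, and left to right within a row: each cell's successors are then already labelled.
      b=0  b=1  b=2  b=3  b=4  b=5
a=0:    L    L    W    W    L    L
a=1:    W    W    L    L    W    W
a=2:    L    L    W    W    L    L
a=3:    W    W    L    L    W    W
a=4:    W    W    W    W    W    W
a=5:    L    L    W    W    L    L
Cells with no legal move (terminal, hence L): (0,0), (0,1).
The remaining L cells, each justified by listing all of its moves:
(0,4): only reaches (0,2)(W), which is W → L
(0,5): only reaches (0,3)(W), which is W → L
(1,2): only reaches (0,2)(W), (1,0)(W), all W → L
(1,3): only reaches (0,3)(W), (1,1)(W), all W → L
(2,0): only reaches (1,0)(W), which is W → L
(2,1): only reaches (1,1)(W), which is W → L
(2,4): only reaches (1,4)(W), (2,2)(W), all W → L
(2,5): only reaches (1,5)(W), (2,3)(W), all W → L
(3,2): only reaches (2,2)(W), (3,0)(W), all W → L
(3,3): only reaches (2,3)(W), (3,1)(W), all W → L
(5,0): only reaches (4,0)(W), (1,0)(W), all W → L
(5,1): only reaches (4,1)(W), (1,1)(W), all W → L
(5,4): only reaches (4,4)(W), (1,4)(W), (5,2)(W), all W → L
(5,5): only reaches (4,5)(W), (1,5)(W), (5,3)(W), all W → L
Every other cell has at least one move into one of the L cells above, so it is W.
(3,5): the move to (2,5) reaches an L cell, so W
(5,5): one of the L cells justified above, so L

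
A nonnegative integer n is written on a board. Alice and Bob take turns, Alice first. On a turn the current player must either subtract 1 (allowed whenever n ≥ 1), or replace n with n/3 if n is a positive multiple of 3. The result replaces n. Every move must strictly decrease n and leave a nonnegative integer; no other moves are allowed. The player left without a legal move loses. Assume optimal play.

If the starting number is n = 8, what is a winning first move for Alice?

Use the standard recursion: the mover loses at a terminal position; elsewhere, the mover wins exactly when some move hands the opponent an L position.
n=0: no move → L
n=1: W (go to 0, an L position)
n=2: L (sole option 1(W) is W)
n=3: W (go to 2, an L position)
n=4: L (sole option 3(W) is W)
n=5: W (go to 4, an L position)
n=6: W (go to 2, an L position)
n=7: L (sole option 6(W) is W)
n=8: W (go to 7, an L position)
From 8, the L positions reachable in one move are: 7.

Move to 7.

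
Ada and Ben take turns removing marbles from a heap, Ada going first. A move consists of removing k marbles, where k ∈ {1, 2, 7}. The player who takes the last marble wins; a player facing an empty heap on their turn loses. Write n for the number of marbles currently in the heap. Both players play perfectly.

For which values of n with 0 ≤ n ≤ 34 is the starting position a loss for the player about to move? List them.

Work bottom-up. With no move the player to move loses. Otherwise the position is W if at least one move leads to an L position for the opponent, and L if every move leads to a W.
n=0: no move → L
n=1: →0(L), so W
n=2: →0(L), so W
n=3: →2(W), 1(W) — all W, so L
n=4: →3(L), so W
n=5: →3(L), so W
n=6: →5(W), 4(W) — all W, so L
n=7: →6(L), so W
n=8: →6(L), so W
n=9: →8(W), 7(W), 2(W) — all W, so L
n=10: →9(L), so W
n=11: →9(L), so W
n=12: →11(W), 10(W), 5(W) — all W, so L
n=13: →12(L), so W
n=14: →12(L), so W
n=15: →14(W), 13(W), 8(W) — all W, so L
n=16: →15(L), so W
n=17: →15(L), so W
n=18: →17(W), 16(W), 11(W) — all W, so L
n=19: →18(L), so W
n=20: →18(L), so W
n=21: →20(W), 19(W), 14(W) — all W, so L
n=22: →21(L), so W
n=23: →21(L), so W
n=24: →23(W), 22(W), 17(W) — all W, so L
n=25: →24(L), so W
n=26: →24(L), so W
n=27: →26(W), 25(W), 20(W) — all W, so L
n=28: →27(L), so W
n=29: →27(L), so W
n=30: →29(W), 28(W), 23(W) — all W, so L
n=31: →30(L), so W
n=32: →30(L), so W
n=33: →32(W), 31(W), 26(W) — all W, so L
n=34: →33(L), so W
The losing starting values of n are exactly the entries labelled L in this table (12 of them).

0, 3, 6, 9, 12, 15, 18, 21, 24, 27, 30, 33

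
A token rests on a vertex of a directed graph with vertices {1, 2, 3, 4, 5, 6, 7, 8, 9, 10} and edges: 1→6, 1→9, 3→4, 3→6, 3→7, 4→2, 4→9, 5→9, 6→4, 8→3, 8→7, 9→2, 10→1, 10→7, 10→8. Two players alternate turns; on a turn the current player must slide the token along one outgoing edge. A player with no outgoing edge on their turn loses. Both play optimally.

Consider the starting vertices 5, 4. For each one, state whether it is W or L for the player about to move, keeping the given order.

Compute win/loss labels from the base case upward. A position with no move is L. Any other position is W if it can reach an L in one move, else L.
Every edge goes from a vertex to one that appears earlier in the order 7, 2, 9, 5, 4, 6, 3, 1, 8, 10, so processing vertices in that order labels each vertex after all of its successors.
7: no outgoing edge → L
2: no outgoing edge → L
9: →2(L), so W
5: →9(W) only, which is W, so L
4: →2(L), so W
6: →4(W) only, which is W, so L
3: →6(L), so W
1: →6(L), so W
8: →7(L), so W
10: →7(L), so W

5: L, 4: W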